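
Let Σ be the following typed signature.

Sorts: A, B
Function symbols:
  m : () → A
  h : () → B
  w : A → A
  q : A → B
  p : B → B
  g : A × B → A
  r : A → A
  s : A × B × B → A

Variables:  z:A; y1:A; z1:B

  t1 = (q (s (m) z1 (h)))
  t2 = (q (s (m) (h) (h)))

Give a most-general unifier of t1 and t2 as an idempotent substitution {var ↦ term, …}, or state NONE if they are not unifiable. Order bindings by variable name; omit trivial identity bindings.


{z1 ↦ (h)}


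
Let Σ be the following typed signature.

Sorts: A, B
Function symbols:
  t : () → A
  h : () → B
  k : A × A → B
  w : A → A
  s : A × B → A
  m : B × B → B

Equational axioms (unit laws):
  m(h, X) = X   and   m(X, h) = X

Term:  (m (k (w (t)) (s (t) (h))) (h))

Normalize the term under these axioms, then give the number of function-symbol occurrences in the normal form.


1. (m (k (w (t)) (s (t) (h))) (h))  →  (k (w (t)) (s (t) (h)))
normal form: (k (w (t)) (s (t) (h)))

size = 6


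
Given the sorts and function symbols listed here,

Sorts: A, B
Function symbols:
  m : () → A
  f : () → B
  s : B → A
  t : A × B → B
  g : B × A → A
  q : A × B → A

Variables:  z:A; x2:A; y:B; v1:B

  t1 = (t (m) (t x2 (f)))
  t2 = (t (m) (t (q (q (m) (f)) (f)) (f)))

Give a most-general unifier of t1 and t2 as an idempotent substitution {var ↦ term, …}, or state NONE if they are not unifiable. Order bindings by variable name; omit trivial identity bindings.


{x2 ↦ (q (q (m) (f)) (f))}


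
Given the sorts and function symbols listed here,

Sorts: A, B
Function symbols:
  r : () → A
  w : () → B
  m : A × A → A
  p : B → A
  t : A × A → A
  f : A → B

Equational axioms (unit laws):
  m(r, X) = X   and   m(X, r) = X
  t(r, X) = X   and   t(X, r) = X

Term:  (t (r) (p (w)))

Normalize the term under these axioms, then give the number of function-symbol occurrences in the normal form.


1. (t (r) (p (w)))  →  (p (w))
normal form: (p (w))

size = 2


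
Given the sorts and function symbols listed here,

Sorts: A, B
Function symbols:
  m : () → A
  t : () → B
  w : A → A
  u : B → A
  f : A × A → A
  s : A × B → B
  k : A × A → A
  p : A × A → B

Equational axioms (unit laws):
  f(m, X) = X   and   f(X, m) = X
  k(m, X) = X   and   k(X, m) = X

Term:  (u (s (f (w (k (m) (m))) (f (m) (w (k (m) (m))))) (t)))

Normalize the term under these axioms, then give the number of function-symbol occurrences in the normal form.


1. (u (s (f (w (k (m) (m))) (f (m) (w (k (m) (m))))) (t)))  →  (u (s (f (w (m)) (f (m) (w (k (m) (m))))) (t)))
2. (u (s (f (w (m)) (f (m) (w (k (m) (m))))) (t)))  →  (u (s (f (w (m)) (w (k (m) (m)))) (t)))
3. (u (s (f (w (m)) (w (k (m) (m)))) (t)))  →  (u (s (f (w (m)) (w (m))) (t)))
normal form: (u (s (f (w (m)) (w (m))) (t)))

size = 8


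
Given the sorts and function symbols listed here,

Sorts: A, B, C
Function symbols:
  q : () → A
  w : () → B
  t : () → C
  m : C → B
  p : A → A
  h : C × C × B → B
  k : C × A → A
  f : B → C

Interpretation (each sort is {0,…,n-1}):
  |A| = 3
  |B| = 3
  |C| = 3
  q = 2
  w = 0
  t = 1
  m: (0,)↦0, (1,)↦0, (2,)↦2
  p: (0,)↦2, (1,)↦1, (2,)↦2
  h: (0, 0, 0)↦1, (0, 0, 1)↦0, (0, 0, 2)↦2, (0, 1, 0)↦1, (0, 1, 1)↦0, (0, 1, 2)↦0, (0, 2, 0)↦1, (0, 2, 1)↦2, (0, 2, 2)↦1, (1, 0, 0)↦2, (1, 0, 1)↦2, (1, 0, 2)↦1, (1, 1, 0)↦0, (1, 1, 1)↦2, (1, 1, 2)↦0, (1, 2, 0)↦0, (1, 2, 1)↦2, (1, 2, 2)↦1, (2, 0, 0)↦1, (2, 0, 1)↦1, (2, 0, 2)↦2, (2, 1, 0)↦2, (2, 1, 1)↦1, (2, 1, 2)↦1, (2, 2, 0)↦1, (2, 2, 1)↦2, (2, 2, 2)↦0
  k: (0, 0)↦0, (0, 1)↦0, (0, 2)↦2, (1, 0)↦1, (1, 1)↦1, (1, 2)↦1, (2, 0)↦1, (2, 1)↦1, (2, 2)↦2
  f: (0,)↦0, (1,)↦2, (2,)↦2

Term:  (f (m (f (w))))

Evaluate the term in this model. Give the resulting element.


  w = 0
  (f (w)) = f(0,) = 0
  (m (f (w))) = m(0,) = 0
  (f (m (f (w)))) = f(0,) = 0

value = 0


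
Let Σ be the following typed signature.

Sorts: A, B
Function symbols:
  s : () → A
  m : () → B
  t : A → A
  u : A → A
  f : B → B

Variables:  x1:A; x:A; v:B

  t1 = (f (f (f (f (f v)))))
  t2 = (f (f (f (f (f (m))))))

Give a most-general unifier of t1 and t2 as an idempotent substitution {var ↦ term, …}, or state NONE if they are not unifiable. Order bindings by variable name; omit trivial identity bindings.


{v ↦ (m)}


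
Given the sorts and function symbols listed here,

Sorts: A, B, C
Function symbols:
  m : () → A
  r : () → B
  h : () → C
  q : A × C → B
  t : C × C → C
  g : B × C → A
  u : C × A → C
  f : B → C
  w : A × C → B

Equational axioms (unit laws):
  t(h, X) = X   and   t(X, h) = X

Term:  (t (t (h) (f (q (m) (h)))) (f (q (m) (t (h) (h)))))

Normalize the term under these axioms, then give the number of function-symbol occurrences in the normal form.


size = 9

1. (t (t (h) (f (q (m) (h)))) (f (q (m) (t (h) (h)))))  →  (t (f (q (m) (h))) (f (q (m) (t (h) (h)))))
2. (t (f (q (m) (h))) (f (q (m) (t (h) (h)))))  →  (t (f (q (m) (h))) (f (q (m) (h))))
normal form: (t (f (q (m) (h))) (f (q (m) (h))))


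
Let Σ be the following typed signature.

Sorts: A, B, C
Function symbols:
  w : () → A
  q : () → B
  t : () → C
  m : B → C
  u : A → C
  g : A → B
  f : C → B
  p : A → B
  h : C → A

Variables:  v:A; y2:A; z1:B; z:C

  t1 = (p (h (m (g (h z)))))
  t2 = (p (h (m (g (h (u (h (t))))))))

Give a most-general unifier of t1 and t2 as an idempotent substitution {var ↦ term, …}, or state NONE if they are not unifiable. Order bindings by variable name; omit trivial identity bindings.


{z ↦ (u (h (t)))}


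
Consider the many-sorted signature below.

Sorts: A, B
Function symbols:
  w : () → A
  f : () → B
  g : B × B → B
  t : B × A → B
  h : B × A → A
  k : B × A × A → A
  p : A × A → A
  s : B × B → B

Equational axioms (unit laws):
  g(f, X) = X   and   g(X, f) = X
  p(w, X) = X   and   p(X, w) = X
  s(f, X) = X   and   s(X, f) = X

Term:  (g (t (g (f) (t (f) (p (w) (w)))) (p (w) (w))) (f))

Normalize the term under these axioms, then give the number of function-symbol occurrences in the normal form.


1. (g (t (g (f) (t (f) (p (w) (w)))) (p (w) (w))) (f))  →  (t (g (f) (t (f) (p (w) (w)))) (p (w) (w)))
2. (t (g (f) (t (f) (p (w) (w)))) (p (w) (w)))  →  (t (t (f) (p (w) (w))) (p (w) (w)))
3. (t (t (f) (p (w) (w))) (p (w) (w)))  →  (t (t (f) (w)) (p (w) (w)))
4. (t (t (f) (w)) (p (w) (w)))  →  (t (t (f) (w)) (w))
normal form: (t (t (f) (w)) (w))

size = 5


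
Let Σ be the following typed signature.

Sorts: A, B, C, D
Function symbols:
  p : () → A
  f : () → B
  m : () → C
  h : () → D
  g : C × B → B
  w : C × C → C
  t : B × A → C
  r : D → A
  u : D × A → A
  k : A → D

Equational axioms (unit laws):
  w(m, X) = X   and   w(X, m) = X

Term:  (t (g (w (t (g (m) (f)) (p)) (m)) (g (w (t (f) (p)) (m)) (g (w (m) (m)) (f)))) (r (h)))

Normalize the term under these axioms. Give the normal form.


1. (t (g (w (t (g (m) (f)) (p)) (m)) (g (w (t (f) (p)) (m)) (g (w (m) (m)) (f)))) (r (h)))  →  (t (g (t (g (m) (f)) (p)) (g (w (t (f) (p)) (m)) (g (w (m) (m)) (f)))) (r (h)))
2. (t (g (t (g (m) (f)) (p)) (g (w (t (f) (p)) (m)) (g (w (m) (m)) (f)))) (r (h)))  →  (t (g (t (g (m) (f)) (p)) (g (t (f) (p)) (g (w (m) (m)) (f)))) (r (h)))
3. (t (g (t (g (m) (f)) (p)) (g (t (f) (p)) (g (w (m) (m)) (f)))) (r (h)))  →  (t (g (t (g (m) (f)) (p)) (g (t (f) (p)) (g (m) (f)))) (r (h)))

normal form = (t (g (t (g (m) (f)) (p)) (g (t (f) (p)) (g (m) (f)))) (r (h)))


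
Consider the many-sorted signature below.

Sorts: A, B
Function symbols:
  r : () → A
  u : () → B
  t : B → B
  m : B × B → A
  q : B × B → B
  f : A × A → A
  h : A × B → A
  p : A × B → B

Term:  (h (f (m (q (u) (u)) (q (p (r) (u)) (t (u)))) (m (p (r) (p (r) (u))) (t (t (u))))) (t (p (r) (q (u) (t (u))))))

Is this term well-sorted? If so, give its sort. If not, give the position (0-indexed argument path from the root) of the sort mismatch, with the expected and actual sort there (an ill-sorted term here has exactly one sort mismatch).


well-sorted; sort = A

        (u) : B
        (u) : B
      (q (u) (u)) : B
          (r) : A
          (u) : B
        (p (r) (u)) : B
          (u) : B
        (t (u)) : B
      (q (p (r) (u)) (t (u))) : B
    (m (q (u) (u)) (q (p (r) (u)) (t (u)))) : A
        (r) : A
          (r) : A
          (u) : B
        (p (r) (u)) : B
      (p (r) (p (r) (u))) : B
          (u) : B
        (t (u)) : B
      (t (t (u))) : B
    (m (p (r) (p (r) (u))) (t (t (u)))) : A
  (f (m (q (u) (u)) (q (p (r) (u)) (t (u)))) (m (p (r) (p (r) (u))) (t (t (u))))) : A
      (r) : A
        (u) : B
          (u) : B
        (t (u)) : B
      (q (u) (t (u))) : B
    (p (r) (q (u) (t (u)))) : B
  (t (p (r) (q (u) (t (u))))) : B
(h (f (m (q (u) (u)) (q (p (r) (u)) (t (u)))) (m (p (r) (p (r) (u))) (t (t (u))))) (t (p (r) (q (u) (t (u)))))) : A


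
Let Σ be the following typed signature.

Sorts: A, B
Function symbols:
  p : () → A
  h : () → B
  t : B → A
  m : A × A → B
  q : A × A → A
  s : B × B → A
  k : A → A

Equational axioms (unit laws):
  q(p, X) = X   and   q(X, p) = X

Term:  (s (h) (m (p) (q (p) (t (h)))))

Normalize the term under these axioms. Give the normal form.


normal form = (s (h) (m (p) (t (h))))

1. (s (h) (m (p) (q (p) (t (h)))))  →  (s (h) (m (p) (t (h))))


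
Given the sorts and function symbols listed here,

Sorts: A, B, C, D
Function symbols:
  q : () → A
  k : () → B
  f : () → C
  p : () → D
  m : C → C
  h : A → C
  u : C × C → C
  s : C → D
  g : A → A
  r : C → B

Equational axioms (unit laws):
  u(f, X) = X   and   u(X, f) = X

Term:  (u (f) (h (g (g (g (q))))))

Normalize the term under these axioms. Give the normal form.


1. (u (f) (h (g (g (g (q))))))  →  (h (g (g (g (q)))))

normal form = (h (g (g (g (q)))))


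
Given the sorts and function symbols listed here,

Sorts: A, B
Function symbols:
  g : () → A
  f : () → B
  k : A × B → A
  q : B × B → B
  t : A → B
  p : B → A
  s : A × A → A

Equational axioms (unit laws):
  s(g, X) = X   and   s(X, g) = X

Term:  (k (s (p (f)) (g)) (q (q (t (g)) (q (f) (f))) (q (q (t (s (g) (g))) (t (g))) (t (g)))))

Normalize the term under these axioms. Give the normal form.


normal form = (k (p (f)) (q (q (t (g)) (q (f) (f))) (q (q (t (g)) (t (g))) (t (g)))))

1. (k (s (p (f)) (g)) (q (q (t (g)) (q (f) (f))) (q (q (t (s (g) (g))) (t (g))) (t (g)))))  →  (k (p (f)) (q (q (t (g)) (q (f) (f))) (q (q (t (s (g) (g))) (t (g))) (t (g)))))
2. (k (p (f)) (q (q (t (g)) (q (f) (f))) (q (q (t (s (g) (g))) (t (g))) (t (g)))))  →  (k (p (f)) (q (q (t (g)) (q (f) (f))) (q (q (t (g)) (t (g))) (t (g)))))


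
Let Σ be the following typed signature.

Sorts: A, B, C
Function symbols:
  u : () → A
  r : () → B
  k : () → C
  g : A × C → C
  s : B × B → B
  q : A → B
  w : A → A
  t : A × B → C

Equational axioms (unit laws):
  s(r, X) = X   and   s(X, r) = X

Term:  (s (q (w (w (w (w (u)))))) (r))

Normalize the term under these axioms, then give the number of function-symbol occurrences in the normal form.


size = 6

1. (s (q (w (w (w (w (u)))))) (r))  →  (q (w (w (w (w (u))))))
normal form: (q (w (w (w (w (u))))))


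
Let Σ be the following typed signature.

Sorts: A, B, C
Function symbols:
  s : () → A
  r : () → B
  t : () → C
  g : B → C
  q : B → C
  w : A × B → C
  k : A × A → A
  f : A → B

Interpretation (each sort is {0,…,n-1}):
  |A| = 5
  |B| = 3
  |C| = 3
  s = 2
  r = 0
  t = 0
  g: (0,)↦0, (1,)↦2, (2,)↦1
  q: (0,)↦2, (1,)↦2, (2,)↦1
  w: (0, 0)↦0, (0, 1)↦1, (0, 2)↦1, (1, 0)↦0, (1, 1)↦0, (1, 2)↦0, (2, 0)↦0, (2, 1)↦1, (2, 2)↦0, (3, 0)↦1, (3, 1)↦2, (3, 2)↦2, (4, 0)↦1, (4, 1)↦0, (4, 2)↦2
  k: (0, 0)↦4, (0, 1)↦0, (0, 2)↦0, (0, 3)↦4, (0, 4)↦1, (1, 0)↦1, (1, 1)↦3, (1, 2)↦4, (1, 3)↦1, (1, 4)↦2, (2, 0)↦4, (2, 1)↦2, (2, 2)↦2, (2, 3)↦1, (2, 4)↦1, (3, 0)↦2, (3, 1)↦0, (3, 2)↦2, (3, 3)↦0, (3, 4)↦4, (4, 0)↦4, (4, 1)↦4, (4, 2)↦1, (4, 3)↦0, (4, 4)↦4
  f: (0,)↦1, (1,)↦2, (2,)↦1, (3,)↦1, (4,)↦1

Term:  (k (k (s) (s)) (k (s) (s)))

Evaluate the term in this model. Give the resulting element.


  s = 2
  s = 2
  (k (s) (s)) = k(2, 2) = 2
  s = 2
  s = 2
  (k (s) (s)) = k(2, 2) = 2
  (k (k (s) (s)) (k (s) (s))) = k(2, 2) = 2

value = 2


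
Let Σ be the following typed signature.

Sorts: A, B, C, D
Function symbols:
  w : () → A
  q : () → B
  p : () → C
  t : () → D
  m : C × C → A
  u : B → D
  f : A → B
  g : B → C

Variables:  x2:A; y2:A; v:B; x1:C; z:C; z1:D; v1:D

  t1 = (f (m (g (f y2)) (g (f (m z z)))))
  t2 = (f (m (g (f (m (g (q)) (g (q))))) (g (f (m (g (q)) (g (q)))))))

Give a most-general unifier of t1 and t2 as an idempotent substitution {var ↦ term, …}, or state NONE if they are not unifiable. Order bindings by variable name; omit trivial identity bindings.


{y2 ↦ (m (g (q)) (g (q))), z ↦ (g (q))}


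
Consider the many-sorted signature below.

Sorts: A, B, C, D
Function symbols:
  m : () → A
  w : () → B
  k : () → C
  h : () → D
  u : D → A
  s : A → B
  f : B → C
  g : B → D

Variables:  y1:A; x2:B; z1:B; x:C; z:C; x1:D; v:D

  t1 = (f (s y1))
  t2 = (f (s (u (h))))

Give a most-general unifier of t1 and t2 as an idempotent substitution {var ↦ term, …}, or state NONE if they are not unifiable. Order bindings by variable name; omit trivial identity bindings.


{y1 ↦ (u (h))}


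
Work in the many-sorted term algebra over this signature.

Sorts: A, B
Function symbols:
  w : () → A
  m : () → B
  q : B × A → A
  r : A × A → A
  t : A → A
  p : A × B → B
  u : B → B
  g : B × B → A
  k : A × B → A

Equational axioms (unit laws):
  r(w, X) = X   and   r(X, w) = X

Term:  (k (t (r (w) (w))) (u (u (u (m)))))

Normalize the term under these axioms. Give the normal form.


1. (k (t (r (w) (w))) (u (u (u (m)))))  →  (k (t (w)) (u (u (u (m)))))

normal form = (k (t (w)) (u (u (u (m)))))


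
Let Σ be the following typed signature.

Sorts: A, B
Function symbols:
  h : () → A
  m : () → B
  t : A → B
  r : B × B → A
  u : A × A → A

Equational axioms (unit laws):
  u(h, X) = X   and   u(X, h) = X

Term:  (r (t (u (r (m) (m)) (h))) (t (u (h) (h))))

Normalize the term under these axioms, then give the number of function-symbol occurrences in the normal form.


size = 7

1. (r (t (u (r (m) (m)) (h))) (t (u (h) (h))))  →  (r (t (r (m) (m))) (t (u (h) (h))))
2. (r (t (r (m) (m))) (t (u (h) (h))))  →  (r (t (r (m) (m))) (t (h)))
normal form: (r (t (r (m) (m))) (t (h)))


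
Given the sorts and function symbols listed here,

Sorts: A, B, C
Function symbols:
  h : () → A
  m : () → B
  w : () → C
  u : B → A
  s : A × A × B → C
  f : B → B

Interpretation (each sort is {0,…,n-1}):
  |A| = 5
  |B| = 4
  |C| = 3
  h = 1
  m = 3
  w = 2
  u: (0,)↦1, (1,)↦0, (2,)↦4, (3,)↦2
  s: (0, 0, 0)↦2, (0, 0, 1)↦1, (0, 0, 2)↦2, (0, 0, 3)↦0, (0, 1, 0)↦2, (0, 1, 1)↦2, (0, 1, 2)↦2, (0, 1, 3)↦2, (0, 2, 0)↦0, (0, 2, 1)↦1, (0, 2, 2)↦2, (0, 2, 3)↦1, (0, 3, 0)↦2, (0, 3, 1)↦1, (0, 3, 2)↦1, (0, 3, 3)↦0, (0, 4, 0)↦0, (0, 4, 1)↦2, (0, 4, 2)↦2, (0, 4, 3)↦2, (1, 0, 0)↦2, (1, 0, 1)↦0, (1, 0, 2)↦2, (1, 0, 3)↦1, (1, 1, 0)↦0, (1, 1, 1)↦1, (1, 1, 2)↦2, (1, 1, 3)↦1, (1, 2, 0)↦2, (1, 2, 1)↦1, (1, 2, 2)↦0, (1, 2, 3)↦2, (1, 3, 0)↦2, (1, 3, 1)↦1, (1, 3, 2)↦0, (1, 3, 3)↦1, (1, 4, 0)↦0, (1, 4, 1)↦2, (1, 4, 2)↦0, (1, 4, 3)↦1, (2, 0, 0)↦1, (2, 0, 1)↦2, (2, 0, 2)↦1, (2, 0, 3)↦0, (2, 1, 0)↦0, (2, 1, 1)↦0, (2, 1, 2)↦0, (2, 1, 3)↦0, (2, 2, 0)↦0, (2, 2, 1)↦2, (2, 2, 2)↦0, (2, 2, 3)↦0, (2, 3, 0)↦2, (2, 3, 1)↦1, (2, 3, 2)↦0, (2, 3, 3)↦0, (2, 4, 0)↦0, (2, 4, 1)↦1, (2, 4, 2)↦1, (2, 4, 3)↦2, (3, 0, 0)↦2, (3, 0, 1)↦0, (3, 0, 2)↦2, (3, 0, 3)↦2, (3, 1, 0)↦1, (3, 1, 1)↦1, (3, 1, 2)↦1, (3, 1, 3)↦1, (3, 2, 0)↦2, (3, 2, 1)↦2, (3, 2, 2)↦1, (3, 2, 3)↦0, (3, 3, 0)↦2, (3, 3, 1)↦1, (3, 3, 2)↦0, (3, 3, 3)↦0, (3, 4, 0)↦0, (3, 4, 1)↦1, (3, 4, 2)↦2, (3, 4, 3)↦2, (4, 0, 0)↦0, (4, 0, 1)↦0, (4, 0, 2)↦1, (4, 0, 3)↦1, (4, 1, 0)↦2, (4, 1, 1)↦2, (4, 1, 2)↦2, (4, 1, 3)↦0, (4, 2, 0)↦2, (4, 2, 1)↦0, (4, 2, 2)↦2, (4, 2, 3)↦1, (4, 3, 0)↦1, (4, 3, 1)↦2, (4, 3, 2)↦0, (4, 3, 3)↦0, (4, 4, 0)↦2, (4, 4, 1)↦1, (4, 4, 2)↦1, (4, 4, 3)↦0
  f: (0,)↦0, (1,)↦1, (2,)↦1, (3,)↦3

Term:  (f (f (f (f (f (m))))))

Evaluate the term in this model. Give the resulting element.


value = 3

  m = 3
  (f (m)) = f(3,) = 3
  (f (f (m))) = f(3,) = 3
  (f (f (f (m)))) = f(3,) = 3
  (f (f (f (f (m))))) = f(3,) = 3
  (f (f (f (f (f (m)))))) = f(3,) = 3


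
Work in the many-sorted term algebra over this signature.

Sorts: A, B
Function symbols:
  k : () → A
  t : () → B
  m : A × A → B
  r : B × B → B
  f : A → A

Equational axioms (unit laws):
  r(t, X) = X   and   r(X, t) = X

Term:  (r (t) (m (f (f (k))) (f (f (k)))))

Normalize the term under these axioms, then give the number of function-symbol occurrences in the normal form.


size = 7

1. (r (t) (m (f (f (k))) (f (f (k)))))  →  (m (f (f (k))) (f (f (k))))
normal form: (m (f (f (k))) (f (f (k))))


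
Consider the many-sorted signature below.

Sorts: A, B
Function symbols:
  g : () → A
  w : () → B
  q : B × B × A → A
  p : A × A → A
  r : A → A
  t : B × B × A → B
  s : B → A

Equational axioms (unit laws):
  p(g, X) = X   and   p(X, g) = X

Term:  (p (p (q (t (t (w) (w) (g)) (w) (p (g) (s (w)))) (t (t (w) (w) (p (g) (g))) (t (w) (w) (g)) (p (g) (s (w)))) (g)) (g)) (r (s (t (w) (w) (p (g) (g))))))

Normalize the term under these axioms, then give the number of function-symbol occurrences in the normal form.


1. (p (p (q (t (t (w) (w) (g)) (w) (p (g) (s (w)))) (t (t (w) (w) (p (g) (g))) (t (w) (w) (g)) (p (g) (s (w)))) (g)) (g)) (r (s (t (w) (w) (p (g) (g))))))  →  (p (q (t (t (w) (w) (g)) (w) (p (g) (s (w)))) (t (t (w) (w) (p (g) (g))) (t (w) (w) (g)) (p (g) (s (w)))) (g)) (r (s (t (w) (w) (p (g) (g))))))
2. (p (q (t (t (w) (w) (g)) (w) (p (g) (s (w)))) (t (t (w) (w) (p (g) (g))) (t (w) (w) (g)) (p (g) (s (w)))) (g)) (r (s (t (w) (w) (p (g) (g))))))  →  (p (q (t (t (w) (w) (g)) (w) (s (w))) (t (t (w) (w) (p (g) (g))) (t (w) (w) (g)) (p (g) (s (w)))) (g)) (r (s (t (w) (w) (p (g) (g))))))
3. (p (q (t (t (w) (w) (g)) (w) (s (w))) (t (t (w) (w) (p (g) (g))) (t (w) (w) (g)) (p (g) (s (w)))) (g)) (r (s (t (w) (w) (p (g) (g))))))  →  (p (q (t (t (w) (w) (g)) (w) (s (w))) (t (t (w) (w) (g)) (t (w) (w) (g)) (p (g) (s (w)))) (g)) (r (s (t (w) (w) (p (g) (g))))))
4. (p (q (t (t (w) (w) (g)) (w) (s (w))) (t (t (w) (w) (g)) (t (w) (w) (g)) (p (g) (s (w)))) (g)) (r (s (t (w) (w) (p (g) (g))))))  →  (p (q (t (t (w) (w) (g)) (w) (s (w))) (t (t (w) (w) (g)) (t (w) (w) (g)) (s (w))) (g)) (r (s (t (w) (w) (p (g) (g))))))
5. (p (q (t (t (w) (w) (g)) (w) (s (w))) (t (t (w) (w) (g)) (t (w) (w) (g)) (s (w))) (g)) (r (s (t (w) (w) (p (g) (g))))))  →  (p (q (t (t (w) (w) (g)) (w) (s (w))) (t (t (w) (w) (g)) (t (w) (w) (g)) (s (w))) (g)) (r (s (t (w) (w) (g)))))
normal form: (p (q (t (t (w) (w) (g)) (w) (s (w))) (t (t (w) (w) (g)) (t (w) (w) (g)) (s (w))) (g)) (r (s (t (w) (w) (g)))))

size = 28


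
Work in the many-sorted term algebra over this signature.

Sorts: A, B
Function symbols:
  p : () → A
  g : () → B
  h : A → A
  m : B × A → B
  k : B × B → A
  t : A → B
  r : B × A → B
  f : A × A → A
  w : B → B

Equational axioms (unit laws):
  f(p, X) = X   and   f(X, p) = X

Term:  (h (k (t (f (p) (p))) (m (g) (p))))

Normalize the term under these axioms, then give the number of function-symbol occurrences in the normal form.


1. (h (k (t (f (p) (p))) (m (g) (p))))  →  (h (k (t (p)) (m (g) (p))))
normal form: (h (k (t (p)) (m (g) (p))))

size = 7


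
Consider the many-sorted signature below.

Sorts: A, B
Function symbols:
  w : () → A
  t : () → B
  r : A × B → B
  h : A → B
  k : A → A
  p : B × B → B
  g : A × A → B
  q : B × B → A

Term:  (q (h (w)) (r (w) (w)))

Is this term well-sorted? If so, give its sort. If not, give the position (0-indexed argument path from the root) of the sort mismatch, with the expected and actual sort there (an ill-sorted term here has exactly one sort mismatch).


ill-sorted at position [1, 1]: expected B, got A

    (w) : A
  (h (w)) : B
    (w) : A
    (w) : A
  (r (w) (w)) : ✗ arg 1 at [1, 1] has sort A, expected B


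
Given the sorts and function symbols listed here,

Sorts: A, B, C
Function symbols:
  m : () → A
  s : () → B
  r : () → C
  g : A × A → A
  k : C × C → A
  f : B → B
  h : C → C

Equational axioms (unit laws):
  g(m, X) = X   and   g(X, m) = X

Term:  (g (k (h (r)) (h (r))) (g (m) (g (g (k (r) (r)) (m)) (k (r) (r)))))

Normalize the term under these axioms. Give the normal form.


1. (g (k (h (r)) (h (r))) (g (m) (g (g (k (r) (r)) (m)) (k (r) (r)))))  →  (g (k (h (r)) (h (r))) (g (g (k (r) (r)) (m)) (k (r) (r))))
2. (g (k (h (r)) (h (r))) (g (g (k (r) (r)) (m)) (k (r) (r))))  →  (g (k (h (r)) (h (r))) (g (k (r) (r)) (k (r) (r))))

normal form = (g (k (h (r)) (h (r))) (g (k (r) (r)) (k (r) (r))))


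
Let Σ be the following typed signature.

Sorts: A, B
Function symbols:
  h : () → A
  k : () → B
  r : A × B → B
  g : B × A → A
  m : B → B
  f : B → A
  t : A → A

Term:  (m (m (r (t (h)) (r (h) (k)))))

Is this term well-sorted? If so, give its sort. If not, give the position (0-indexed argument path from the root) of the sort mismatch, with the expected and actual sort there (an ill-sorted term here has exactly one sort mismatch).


        (h) : A
      (t (h)) : A
        (h) : A
        (k) : B
      (r (h) (k)) : B
    (r (t (h)) (r (h) (k))) : B
  (m (r (t (h)) (r (h) (k)))) : B
(m (m (r (t (h)) (r (h) (k))))) : B

well-sorted; sort = B


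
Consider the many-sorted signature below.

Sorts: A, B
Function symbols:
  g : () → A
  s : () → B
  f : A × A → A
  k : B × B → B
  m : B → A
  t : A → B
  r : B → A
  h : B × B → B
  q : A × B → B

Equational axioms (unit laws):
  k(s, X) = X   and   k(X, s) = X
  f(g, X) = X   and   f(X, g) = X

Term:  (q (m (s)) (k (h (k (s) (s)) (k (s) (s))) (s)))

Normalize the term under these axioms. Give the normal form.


normal form = (q (m (s)) (h (s) (s)))

1. (q (m (s)) (k (h (k (s) (s)) (k (s) (s))) (s)))  →  (q (m (s)) (h (k (s) (s)) (k (s) (s))))
2. (q (m (s)) (h (k (s) (s)) (k (s) (s))))  →  (q (m (s)) (h (s) (k (s) (s))))
3. (q (m (s)) (h (s) (k (s) (s))))  →  (q (m (s)) (h (s) (s)))


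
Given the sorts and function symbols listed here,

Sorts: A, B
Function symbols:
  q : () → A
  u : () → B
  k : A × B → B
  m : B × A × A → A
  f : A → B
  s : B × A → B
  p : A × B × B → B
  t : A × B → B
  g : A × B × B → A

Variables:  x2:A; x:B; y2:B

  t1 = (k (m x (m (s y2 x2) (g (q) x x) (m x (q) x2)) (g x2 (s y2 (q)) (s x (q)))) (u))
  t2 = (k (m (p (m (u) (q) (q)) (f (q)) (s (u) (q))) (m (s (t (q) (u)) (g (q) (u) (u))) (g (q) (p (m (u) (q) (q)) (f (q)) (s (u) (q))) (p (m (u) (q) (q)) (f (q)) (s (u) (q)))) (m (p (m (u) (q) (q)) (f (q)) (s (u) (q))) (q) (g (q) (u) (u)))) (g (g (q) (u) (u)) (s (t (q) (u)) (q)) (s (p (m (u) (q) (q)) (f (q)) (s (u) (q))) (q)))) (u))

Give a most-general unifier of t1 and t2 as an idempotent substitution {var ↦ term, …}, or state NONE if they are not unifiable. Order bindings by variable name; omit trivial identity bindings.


{x ↦ (p (m (u) (q) (q)) (f (q)) (s (u) (q))), x2 ↦ (g (q) (u) (u)), y2 ↦ (t (q) (u))}


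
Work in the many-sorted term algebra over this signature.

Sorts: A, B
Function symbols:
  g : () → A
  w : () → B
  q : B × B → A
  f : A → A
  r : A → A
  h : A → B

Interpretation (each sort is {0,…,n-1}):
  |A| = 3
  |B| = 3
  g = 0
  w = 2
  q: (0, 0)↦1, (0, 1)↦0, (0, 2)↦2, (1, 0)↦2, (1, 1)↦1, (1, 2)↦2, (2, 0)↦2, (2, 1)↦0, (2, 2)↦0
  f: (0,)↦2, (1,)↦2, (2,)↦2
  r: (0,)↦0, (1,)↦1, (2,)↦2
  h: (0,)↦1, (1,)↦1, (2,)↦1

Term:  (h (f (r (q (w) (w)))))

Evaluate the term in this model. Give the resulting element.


  w = 2
  w = 2
  (q (w) (w)) = q(2, 2) = 0
  (r (q (w) (w))) = r(0,) = 0
  (f (r (q (w) (w)))) = f(0,) = 2
  (h (f (r (q (w) (w))))) = h(2,) = 1

value = 1


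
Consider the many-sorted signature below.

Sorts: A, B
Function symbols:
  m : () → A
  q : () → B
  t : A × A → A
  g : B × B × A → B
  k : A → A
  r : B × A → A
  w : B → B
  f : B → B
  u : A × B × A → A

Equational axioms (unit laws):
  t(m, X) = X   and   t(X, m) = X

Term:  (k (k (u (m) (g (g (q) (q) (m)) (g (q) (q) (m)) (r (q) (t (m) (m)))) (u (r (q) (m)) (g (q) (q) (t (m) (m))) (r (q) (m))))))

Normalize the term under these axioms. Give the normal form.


1. (k (k (u (m) (g (g (q) (q) (m)) (g (q) (q) (m)) (r (q) (t (m) (m)))) (u (r (q) (m)) (g (q) (q) (t (m) (m))) (r (q) (m))))))  →  (k (k (u (m) (g (g (q) (q) (m)) (g (q) (q) (m)) (r (q) (m))) (u (r (q) (m)) (g (q) (q) (t (m) (m))) (r (q) (m))))))
2. (k (k (u (m) (g (g (q) (q) (m)) (g (q) (q) (m)) (r (q) (m))) (u (r (q) (m)) (g (q) (q) (t (m) (m))) (r (q) (m))))))  →  (k (k (u (m) (g (g (q) (q) (m)) (g (q) (q) (m)) (r (q) (m))) (u (r (q) (m)) (g (q) (q) (m)) (r (q) (m))))))

normal form = (k (k (u (m) (g (g (q) (q) (m)) (g (q) (q) (m)) (r (q) (m))) (u (r (q) (m)) (g (q) (q) (m)) (r (q) (m))))))


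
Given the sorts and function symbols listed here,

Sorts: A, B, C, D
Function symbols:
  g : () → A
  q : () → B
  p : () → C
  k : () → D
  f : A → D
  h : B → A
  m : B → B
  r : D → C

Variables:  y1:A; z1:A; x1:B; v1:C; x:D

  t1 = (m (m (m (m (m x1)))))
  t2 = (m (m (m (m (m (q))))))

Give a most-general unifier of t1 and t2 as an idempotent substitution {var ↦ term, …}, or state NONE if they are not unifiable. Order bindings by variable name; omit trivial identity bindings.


{x1 ↦ (q)}


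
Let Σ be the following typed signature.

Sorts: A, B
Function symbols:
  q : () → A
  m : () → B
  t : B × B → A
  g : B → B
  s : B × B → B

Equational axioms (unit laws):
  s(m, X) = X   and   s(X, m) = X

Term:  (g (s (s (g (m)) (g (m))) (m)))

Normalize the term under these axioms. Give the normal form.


normal form = (g (s (g (m)) (g (m))))

1. (g (s (s (g (m)) (g (m))) (m)))  →  (g (s (g (m)) (g (m))))


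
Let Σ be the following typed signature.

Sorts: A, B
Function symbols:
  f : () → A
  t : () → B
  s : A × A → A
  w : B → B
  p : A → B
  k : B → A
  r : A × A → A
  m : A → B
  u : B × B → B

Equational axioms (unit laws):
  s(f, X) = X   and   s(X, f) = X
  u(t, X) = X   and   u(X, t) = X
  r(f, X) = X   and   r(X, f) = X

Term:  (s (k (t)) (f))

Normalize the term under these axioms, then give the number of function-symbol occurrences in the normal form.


size = 2

1. (s (k (t)) (f))  →  (k (t))
normal form: (k (t))


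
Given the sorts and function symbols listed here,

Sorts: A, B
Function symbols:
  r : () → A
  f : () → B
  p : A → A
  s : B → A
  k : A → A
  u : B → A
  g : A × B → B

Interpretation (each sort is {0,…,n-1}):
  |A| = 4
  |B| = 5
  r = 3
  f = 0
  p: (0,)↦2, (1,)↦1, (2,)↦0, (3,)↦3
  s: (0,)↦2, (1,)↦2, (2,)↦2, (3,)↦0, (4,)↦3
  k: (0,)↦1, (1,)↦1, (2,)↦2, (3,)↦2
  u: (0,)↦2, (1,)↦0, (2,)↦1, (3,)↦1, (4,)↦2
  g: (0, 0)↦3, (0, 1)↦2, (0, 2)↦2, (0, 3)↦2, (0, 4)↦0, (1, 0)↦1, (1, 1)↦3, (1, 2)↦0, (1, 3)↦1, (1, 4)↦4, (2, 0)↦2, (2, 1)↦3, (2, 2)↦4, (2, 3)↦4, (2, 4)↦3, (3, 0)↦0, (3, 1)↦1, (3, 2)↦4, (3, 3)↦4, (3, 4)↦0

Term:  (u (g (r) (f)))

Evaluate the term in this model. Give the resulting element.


  r = 3
  f = 0
  (g (r) (f)) = g(3, 0) = 0
  (u (g (r) (f))) = u(0,) = 2

value = 2


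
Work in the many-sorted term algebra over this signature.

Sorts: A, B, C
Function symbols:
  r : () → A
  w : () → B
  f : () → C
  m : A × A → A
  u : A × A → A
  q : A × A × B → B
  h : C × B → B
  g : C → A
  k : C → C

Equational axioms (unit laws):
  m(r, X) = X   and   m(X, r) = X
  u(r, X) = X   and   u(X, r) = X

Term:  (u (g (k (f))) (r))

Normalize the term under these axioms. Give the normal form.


normal form = (g (k (f)))

1. (u (g (k (f))) (r))  →  (g (k (f)))


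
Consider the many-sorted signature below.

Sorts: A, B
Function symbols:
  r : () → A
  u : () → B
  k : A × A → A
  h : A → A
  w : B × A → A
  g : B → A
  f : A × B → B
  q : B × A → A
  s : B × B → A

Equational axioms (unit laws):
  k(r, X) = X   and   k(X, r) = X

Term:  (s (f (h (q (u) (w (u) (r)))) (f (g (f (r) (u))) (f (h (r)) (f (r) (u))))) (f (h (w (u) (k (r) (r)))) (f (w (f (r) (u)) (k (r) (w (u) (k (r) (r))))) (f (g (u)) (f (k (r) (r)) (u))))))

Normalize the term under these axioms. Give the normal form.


normal form = (s (f (h (q (u) (w (u) (r)))) (f (g (f (r) (u))) (f (h (r)) (f (r) (u))))) (f (h (w (u) (r))) (f (w (f (r) (u)) (w (u) (r))) (f (g (u)) (f (r) (u))))))

1. (s (f (h (q (u) (w (u) (r)))) (f (g (f (r) (u))) (f (h (r)) (f (r) (u))))) (f (h (w (u) (k (r) (r)))) (f (w (f (r) (u)) (k (r) (w (u) (k (r) (r))))) (f (g (u)) (f (k (r) (r)) (u))))))  →  (s (f (h (q (u) (w (u) (r)))) (f (g (f (r) (u))) (f (h (r)) (f (r) (u))))) (f (h (w (u) (r))) (f (w (f (r) (u)) (k (r) (w (u) (k (r) (r))))) (f (g (u)) (f (k (r) (r)) (u))))))
2. (s (f (h (q (u) (w (u) (r)))) (f (g (f (r) (u))) (f (h (r)) (f (r) (u))))) (f (h (w (u) (r))) (f (w (f (r) (u)) (k (r) (w (u) (k (r) (r))))) (f (g (u)) (f (k (r) (r)) (u))))))  →  (s (f (h (q (u) (w (u) (r)))) (f (g (f (r) (u))) (f (h (r)) (f (r) (u))))) (f (h (w (u) (r))) (f (w (f (r) (u)) (w (u) (k (r) (r)))) (f (g (u)) (f (k (r) (r)) (u))))))
3. (s (f (h (q (u) (w (u) (r)))) (f (g (f (r) (u))) (f (h (r)) (f (r) (u))))) (f (h (w (u) (r))) (f (w (f (r) (u)) (w (u) (k (r) (r)))) (f (g (u)) (f (k (r) (r)) (u))))))  →  (s (f (h (q (u) (w (u) (r)))) (f (g (f (r) (u))) (f (h (r)) (f (r) (u))))) (f (h (w (u) (r))) (f (w (f (r) (u)) (w (u) (r))) (f (g (u)) (f (k (r) (r)) (u))))))
4. (s (f (h (q (u) (w (u) (r)))) (f (g (f (r) (u))) (f (h (r)) (f (r) (u))))) (f (h (w (u) (r))) (f (w (f (r) (u)) (w (u) (r))) (f (g (u)) (f (k (r) (r)) (u))))))  →  (s (f (h (q (u) (w (u) (r)))) (f (g (f (r) (u))) (f (h (r)) (f (r) (u))))) (f (h (w (u) (r))) (f (w (f (r) (u)) (w (u) (r))) (f (g (u)) (f (r) (u))))))


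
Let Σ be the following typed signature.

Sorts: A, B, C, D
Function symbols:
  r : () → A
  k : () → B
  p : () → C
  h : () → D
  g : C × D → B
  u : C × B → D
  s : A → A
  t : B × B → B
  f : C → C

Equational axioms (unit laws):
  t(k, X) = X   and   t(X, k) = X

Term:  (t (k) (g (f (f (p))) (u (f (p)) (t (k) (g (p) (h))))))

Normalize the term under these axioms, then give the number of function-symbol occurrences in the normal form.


1. (t (k) (g (f (f (p))) (u (f (p)) (t (k) (g (p) (h))))))  →  (g (f (f (p))) (u (f (p)) (t (k) (g (p) (h)))))
2. (g (f (f (p))) (u (f (p)) (t (k) (g (p) (h)))))  →  (g (f (f (p))) (u (f (p)) (g (p) (h))))
normal form: (g (f (f (p))) (u (f (p)) (g (p) (h))))

size = 10


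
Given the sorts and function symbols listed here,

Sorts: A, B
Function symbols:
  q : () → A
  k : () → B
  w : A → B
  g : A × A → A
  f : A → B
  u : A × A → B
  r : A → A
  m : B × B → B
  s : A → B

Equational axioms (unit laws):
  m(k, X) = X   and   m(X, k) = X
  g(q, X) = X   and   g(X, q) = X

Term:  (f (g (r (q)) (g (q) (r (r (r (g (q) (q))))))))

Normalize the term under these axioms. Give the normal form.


1. (f (g (r (q)) (g (q) (r (r (r (g (q) (q))))))))  →  (f (g (r (q)) (r (r (r (g (q) (q)))))))
2. (f (g (r (q)) (r (r (r (g (q) (q)))))))  →  (f (g (r (q)) (r (r (r (q))))))

normal form = (f (g (r (q)) (r (r (r (q))))))


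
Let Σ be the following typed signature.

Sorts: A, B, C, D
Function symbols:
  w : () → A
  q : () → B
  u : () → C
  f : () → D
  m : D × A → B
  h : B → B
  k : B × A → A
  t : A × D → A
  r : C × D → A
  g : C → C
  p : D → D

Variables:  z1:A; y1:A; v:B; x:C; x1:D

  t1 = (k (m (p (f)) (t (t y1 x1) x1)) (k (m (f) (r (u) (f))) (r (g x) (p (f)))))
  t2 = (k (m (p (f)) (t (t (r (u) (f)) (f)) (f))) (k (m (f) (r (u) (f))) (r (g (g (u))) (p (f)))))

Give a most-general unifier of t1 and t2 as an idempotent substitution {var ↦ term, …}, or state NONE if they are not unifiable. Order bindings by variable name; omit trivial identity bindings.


{x ↦ (g (u)), x1 ↦ (f), y1 ↦ (r (u) (f))}


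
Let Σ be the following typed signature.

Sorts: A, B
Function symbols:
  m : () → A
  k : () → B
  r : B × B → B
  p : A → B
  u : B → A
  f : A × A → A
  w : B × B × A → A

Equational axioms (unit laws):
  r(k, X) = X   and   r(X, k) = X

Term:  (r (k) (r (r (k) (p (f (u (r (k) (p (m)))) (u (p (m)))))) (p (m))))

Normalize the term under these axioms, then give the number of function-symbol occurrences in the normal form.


size = 11

1. (r (k) (r (r (k) (p (f (u (r (k) (p (m)))) (u (p (m)))))) (p (m))))  →  (r (r (k) (p (f (u (r (k) (p (m)))) (u (p (m)))))) (p (m)))
2. (r (r (k) (p (f (u (r (k) (p (m)))) (u (p (m)))))) (p (m)))  →  (r (p (f (u (r (k) (p (m)))) (u (p (m))))) (p (m)))
3. (r (p (f (u (r (k) (p (m)))) (u (p (m))))) (p (m)))  →  (r (p (f (u (p (m))) (u (p (m))))) (p (m)))
normal form: (r (p (f (u (p (m))) (u (p (m))))) (p (m)))


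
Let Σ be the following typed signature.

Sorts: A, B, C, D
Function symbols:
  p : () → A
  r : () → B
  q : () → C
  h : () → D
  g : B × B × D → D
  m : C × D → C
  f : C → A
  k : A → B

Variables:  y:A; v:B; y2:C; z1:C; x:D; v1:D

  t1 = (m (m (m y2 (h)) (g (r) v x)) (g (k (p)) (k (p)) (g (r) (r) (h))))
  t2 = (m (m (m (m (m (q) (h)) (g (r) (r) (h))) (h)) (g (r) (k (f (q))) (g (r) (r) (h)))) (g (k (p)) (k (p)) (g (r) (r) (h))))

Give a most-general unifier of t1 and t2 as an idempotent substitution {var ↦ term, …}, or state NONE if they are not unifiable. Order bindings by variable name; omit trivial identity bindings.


{v ↦ (k (f (q))), x ↦ (g (r) (r) (h)), y2 ↦ (m (m (q) (h)) (g (r) (r) (h)))}


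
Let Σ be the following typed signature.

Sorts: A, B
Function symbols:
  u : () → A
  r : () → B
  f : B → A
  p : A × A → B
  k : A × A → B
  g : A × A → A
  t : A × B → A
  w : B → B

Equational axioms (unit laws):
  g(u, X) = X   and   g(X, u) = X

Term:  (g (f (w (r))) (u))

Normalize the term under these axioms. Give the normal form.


normal form = (f (w (r)))

1. (g (f (w (r))) (u))  →  (f (w (r)))


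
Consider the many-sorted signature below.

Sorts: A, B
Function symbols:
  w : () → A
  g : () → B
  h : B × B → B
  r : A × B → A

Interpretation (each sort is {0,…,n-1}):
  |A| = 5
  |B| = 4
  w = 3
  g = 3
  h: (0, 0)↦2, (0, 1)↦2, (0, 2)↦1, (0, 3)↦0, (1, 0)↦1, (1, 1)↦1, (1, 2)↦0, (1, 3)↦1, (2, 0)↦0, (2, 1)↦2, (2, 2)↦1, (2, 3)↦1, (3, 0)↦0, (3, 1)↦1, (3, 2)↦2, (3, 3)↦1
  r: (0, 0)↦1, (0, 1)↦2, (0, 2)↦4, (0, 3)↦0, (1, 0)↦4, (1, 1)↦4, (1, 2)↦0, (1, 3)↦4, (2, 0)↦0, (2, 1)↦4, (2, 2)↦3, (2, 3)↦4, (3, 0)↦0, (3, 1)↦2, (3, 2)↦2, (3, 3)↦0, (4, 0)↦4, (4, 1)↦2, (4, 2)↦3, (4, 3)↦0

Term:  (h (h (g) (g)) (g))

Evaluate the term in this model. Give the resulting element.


value = 1

  g = 3
  g = 3
  (h (g) (g)) = h(3, 3) = 1
  g = 3
  (h (h (g) (g)) (g)) = h(1, 3) = 1


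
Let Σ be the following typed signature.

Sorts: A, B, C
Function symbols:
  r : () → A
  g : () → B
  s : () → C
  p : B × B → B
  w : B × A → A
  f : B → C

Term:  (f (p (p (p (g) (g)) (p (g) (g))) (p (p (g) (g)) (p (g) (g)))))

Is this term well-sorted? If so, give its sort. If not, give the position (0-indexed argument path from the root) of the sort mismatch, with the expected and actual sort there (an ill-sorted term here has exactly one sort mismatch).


well-sorted; sort = C

        (g) : B
        (g) : B
      (p (g) (g)) : B
        (g) : B
        (g) : B
      (p (g) (g)) : B
    (p (p (g) (g)) (p (g) (g))) : B
        (g) : B
        (g) : B
      (p (g) (g)) : B
        (g) : B
        (g) : B
      (p (g) (g)) : B
    (p (p (g) (g)) (p (g) (g))) : B
  (p (p (p (g) (g)) (p (g) (g))) (p (p (g) (g)) (p (g) (g)))) : B
(f (p (p (p (g) (g)) (p (g) (g))) (p (p (g) (g)) (p (g) (g))))) : C


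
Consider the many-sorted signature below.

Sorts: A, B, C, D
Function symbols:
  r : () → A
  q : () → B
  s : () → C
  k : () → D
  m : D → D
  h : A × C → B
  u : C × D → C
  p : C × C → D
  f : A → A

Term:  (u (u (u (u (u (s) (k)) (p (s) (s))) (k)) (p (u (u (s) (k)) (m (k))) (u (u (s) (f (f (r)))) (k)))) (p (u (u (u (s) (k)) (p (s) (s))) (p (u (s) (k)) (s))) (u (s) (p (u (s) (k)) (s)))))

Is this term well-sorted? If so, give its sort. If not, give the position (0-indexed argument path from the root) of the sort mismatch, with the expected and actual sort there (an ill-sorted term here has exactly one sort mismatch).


ill-sorted at position [0, 1, 1, 0, 1]: expected D, got A

          (s) : C
          (k) : D
        (u (s) (k)) : C
          (s) : C
          (s) : C
        (p (s) (s)) : D
      (u (u (s) (k)) (p (s) (s))) : C
      (k) : D
    (u (u (u (s) (k)) (p (s) (s))) (k)) : C
          (s) : C
          (k) : D
        (u (s) (k)) : C
          (k) : D
        (m (k)) : D
      (u (u (s) (k)) (m (k))) : C
          (s) : C
              (r) : A
            (f (r)) : A
          (f (f (r))) : A
        (u (s) (f (f (r)))) : ✗ arg 1 at [0, 1, 1, 0, 1] has sort A, expected D
        (k) : D
          (s) : C
          (k) : D
        (u (s) (k)) : C
          (s) : C
          (s) : C
        (p (s) (s)) : D
      (u (u (s) (k)) (p (s) (s))) : C
          (s) : C
          (k) : D
        (u (s) (k)) : C
        (s) : C
      (p (u (s) (k)) (s)) : D
    (u (u (u (s) (k)) (p (s) (s))) (p (u (s) (k)) (s))) : C
      (s) : C
          (s) : C
          (k) : D
        (u (s) (k)) : C
        (s) : C
      (p (u (s) (k)) (s)) : D
    (u (s) (p (u (s) (k)) (s))) : C
  (p (u (u (u (s) (k)) (p (s) (s))) (p (u (s) (k)) (s))) (u (s) (p (u (s) (k)) (s)))) : D


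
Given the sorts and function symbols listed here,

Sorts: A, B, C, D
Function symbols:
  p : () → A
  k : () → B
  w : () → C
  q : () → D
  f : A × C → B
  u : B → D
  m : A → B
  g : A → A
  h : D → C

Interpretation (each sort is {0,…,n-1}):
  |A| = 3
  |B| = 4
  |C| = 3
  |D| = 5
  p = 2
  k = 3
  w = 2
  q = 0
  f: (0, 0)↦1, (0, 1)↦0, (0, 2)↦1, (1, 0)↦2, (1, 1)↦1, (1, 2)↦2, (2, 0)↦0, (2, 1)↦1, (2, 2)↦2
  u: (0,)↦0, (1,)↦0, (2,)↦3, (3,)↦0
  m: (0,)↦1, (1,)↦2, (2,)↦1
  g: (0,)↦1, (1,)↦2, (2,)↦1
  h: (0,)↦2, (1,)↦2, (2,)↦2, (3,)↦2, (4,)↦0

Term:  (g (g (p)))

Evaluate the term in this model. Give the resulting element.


value = 2

  p = 2
  (g (p)) = g(2,) = 1
  (g (g (p))) = g(1,) = 2


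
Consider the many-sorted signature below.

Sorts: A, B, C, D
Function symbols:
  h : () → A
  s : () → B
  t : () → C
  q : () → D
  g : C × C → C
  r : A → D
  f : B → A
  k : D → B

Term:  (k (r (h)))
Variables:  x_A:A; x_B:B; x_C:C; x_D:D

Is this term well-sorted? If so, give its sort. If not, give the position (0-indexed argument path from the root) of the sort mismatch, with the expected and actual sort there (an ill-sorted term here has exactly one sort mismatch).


well-sorted; sort = B

    (h) : A
  (r (h)) : D
(k (r (h))) : B


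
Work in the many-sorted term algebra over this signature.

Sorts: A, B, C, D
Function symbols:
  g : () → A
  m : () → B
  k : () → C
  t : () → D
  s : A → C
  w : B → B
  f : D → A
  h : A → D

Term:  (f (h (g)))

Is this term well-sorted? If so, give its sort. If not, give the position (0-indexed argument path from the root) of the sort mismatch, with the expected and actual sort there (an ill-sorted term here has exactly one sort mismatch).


    (g) : A
  (h (g)) : D
(f (h (g))) : A

well-sorted; sort = A
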